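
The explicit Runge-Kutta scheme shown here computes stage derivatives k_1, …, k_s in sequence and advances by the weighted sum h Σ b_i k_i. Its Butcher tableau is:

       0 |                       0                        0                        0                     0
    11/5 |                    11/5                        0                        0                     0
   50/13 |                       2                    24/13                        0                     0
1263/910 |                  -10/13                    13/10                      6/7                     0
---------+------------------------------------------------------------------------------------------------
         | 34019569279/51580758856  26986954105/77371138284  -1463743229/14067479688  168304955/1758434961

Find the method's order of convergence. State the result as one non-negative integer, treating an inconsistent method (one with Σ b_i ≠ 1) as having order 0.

b = (34019569279/51580758856, 26986954105/77371138284, -1463743229/14067479688, 168304955/1758434961)
c = (0, 11/5, 50/13, 1263/910)
Ac = (0, 0, 264/65, 28013/4550)
Σ b_i: 34019569279/51580758856·1 + 26986954105/77371138284·1 + (-1463743229/14067479688)·1 + 168304955/1758434961·1 = 1 ✓
b·c: 26986954105/77371138284·11/5 + (-1463743229/14067479688)·50/13 + 168304955/1758434961·1263/910 = 1/2 ✓
b·c²: 26986954105/77371138284·121/25 + (-1463743229/14067479688)·2500/169 + 168304955/1758434961·1595169/828100 = 1/3 ✓
b·Ac: (-1463743229/14067479688)·264/65 + 168304955/1758434961·28013/4550 = 1/6 ✓
b·c³: 26986954105/77371138284·1331/125 + (-1463743229/14067479688)·125000/2197 + 168304955/1758434961·2014698447/753571000 = -38636634917113/19811700560600 ≠ 1/4 ⇒ order 3.
b·(c∘Ac): (-1463743229/14067479688)·2640/169 + 168304955/1758434961·35380419/4140500 = -615349469261/761988483100 ≠ 1/8
b·Ac²: (-1463743229/14067479688)·2904/325 + 168304955/1758434961·5610859/295750 = 202556954141/228596544930 ≠ 1/12
b·A²c: 168304955/1758434961·1584/455 = 195307728/586144987 ≠ 1/24

3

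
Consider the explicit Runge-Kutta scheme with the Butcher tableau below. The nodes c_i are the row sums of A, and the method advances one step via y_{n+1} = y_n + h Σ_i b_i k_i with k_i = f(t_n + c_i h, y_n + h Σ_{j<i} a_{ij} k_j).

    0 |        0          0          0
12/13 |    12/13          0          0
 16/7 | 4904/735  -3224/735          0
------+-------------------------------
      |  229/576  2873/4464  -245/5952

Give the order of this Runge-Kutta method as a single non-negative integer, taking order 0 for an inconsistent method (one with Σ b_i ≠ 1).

3

b = (229/576, 2873/4464, -245/5952)
c = (0, 12/13, 16/7)
Ac = (0, 0, -992/245)
Σ b_i: 229/576·1 + 2873/4464·1 + (-245/5952)·1 = 1 ✓
b·c: 2873/4464·12/13 + (-245/5952)·16/7 = 1/2 ✓
b·c²: 2873/4464·144/169 + (-245/5952)·256/49 = 1/3 ✓
b·Ac: (-245/5952)·(-992/245) = 1/6 ✓; 3 stages ⇒ order 3.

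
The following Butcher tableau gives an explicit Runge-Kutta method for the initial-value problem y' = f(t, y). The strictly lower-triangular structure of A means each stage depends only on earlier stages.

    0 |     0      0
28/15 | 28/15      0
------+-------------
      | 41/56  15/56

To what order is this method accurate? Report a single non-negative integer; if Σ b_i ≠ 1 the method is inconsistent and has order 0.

2

b = (41/56, 15/56)
c = (0, 28/15)
Σ b_i: 41/56·1 + 15/56·1 = 1 ✓
b·c: 15/56·28/15 = 1/2 ✓; 2 stages ⇒ order 2.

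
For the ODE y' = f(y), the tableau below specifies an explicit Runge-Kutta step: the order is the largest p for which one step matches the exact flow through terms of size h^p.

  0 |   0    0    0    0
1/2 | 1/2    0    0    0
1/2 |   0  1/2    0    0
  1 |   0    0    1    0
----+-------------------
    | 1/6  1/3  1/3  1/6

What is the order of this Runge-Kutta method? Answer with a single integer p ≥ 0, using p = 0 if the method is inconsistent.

4

b = (1/6, 1/3, 1/3, 1/6)
c = (0, 1/2, 1/2, 1)
Ac = (0, 0, 1/4, 1/2)
Σ b_i: 1/6·1 + 1/3·1 + 1/3·1 + 1/6·1 = 1 ✓
b·c: 1/3·1/2 + 1/3·1/2 + 1/6·1 = 1/2 ✓
b·c²: 1/3·1/4 + 1/3·1/4 + 1/6·1 = 1/3 ✓
b·Ac: 1/3·1/4 + 1/6·1/2 = 1/6 ✓
b·c³: 1/3·1/8 + 1/3·1/8 + 1/6·1 = 1/4 ✓
b·(c∘Ac): 1/3·1/8 + 1/6·1/2 = 1/8 ✓
b·Ac²: 1/3·1/8 + 1/6·1/4 = 1/12 ✓
b·A²c: 1/6·1/4 = 1/24 ✓; 4 stages ⇒ order 4.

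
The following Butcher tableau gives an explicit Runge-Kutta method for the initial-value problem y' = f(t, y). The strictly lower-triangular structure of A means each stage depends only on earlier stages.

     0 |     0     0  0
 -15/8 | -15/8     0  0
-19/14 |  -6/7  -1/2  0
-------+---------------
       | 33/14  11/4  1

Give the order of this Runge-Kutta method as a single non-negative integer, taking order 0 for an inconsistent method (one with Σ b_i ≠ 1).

0

b = (33/14, 11/4, 1)
c = (0, -15/8, -19/14)
Ac = (0, 0, 15/16)
Σ b_i: 33/14·1 + 11/4·1 + 1·1 = 171/28 ≠ 1 ⇒ order 0.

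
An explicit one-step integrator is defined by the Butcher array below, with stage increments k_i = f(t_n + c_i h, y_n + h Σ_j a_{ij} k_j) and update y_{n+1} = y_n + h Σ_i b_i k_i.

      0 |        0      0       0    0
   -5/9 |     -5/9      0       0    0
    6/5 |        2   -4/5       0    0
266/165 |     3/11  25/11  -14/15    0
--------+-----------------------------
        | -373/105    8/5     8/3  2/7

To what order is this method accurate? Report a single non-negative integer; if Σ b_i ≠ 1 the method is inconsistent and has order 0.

b = (-373/105, 8/5, 8/3, 2/7)
c = (0, -5/9, 6/5, 266/165)
Ac = (0, 0, 4/9, -5897/2475)
Σ b_i: (-373/105)·1 + 8/5·1 + 8/3·1 + 2/7·1 = 1 ✓
b·c: 8/5·(-5/9) + 8/3·6/5 + 2/7·266/165 = 1372/495 ≠ 1/2 ⇒ order 1.

1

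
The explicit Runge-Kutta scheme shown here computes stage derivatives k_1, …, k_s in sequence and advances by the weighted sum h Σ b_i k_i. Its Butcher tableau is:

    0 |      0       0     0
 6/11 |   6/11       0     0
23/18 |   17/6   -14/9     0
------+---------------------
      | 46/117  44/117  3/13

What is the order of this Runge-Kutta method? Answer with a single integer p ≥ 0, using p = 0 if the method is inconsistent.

b = (46/117, 44/117, 3/13)
c = (0, 6/11, 23/18)
Ac = (0, 0, -28/33)
Σ b_i: 46/117·1 + 44/117·1 + 3/13·1 = 1 ✓
b·c: 44/117·6/11 + 3/13·23/18 = 1/2 ✓
b·c²: 44/117·36/121 + 3/13·529/324 = 7547/15444 ≠ 1/3 ⇒ order 2.
b·Ac: 3/13·(-28/33) = -28/143 ≠ 1/6

2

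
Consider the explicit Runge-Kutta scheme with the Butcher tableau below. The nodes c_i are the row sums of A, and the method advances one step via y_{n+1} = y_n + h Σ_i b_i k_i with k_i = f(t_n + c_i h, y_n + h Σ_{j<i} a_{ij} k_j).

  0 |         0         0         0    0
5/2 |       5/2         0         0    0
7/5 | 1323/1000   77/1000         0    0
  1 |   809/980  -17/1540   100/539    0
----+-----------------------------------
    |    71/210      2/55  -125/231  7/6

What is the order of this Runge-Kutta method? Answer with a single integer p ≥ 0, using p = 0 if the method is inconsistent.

4

b = (71/210, 2/55, -125/231, 7/6)
c = (0, 5/2, 7/5, 1)
Ac = (0, 0, 77/400, 13/56)
Σ b_i: 71/210·1 + 2/55·1 + (-125/231)·1 + 7/6·1 = 1 ✓
b·c: 2/55·5/2 + (-125/231)·7/5 + 7/6·1 = 1/2 ✓
b·c²: 2/55·25/4 + (-125/231)·49/25 + 7/6·1 = 1/3 ✓
b·Ac: (-125/231)·77/400 + 7/6·13/56 = 1/6 ✓
b·c³: 2/55·125/8 + (-125/231)·343/125 + 7/6·1 = 1/4 ✓
b·(c∘Ac): (-125/231)·539/2000 + 7/6·13/56 = 1/8 ✓
b·Ac²: (-125/231)·77/160 + 7/6·33/112 = 1/12 ✓
b·A²c: 7/6·1/28 = 1/24 ✓; 4 stages ⇒ order 4.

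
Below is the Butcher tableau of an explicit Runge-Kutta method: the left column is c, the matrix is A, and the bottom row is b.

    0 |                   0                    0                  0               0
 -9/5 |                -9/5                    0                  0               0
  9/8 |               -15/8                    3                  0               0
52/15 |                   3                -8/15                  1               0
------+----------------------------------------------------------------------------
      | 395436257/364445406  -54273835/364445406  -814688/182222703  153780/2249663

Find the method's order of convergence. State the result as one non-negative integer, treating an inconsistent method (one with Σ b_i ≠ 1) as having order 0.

b = (395436257/364445406, -54273835/364445406, -814688/182222703, 153780/2249663)
c = (0, -9/5, 9/8, 52/15)
Ac = (0, 0, -27/5, 417/200)
Σ b_i: 395436257/364445406·1 + (-54273835/364445406)·1 + (-814688/182222703)·1 + 153780/2249663·1 = 1 ✓
b·c: (-54273835/364445406)·(-9/5) + (-814688/182222703)·9/8 + 153780/2249663·52/15 = 1/2 ✓
b·c²: (-54273835/364445406)·81/25 + (-814688/182222703)·81/64 + 153780/2249663·2704/225 = 1/3 ✓
b·Ac: (-814688/182222703)·(-27/5) + 153780/2249663·417/200 = 1/6 ✓
b·c³: (-54273835/364445406)·(-729/125) + (-814688/182222703)·729/512 + 153780/2249663·140608/3375 = 2311272769/622983600 ≠ 1/4 ⇒ order 3.
b·(c∘Ac): (-814688/182222703)·(-243/40) + 153780/2249663·1807/250 = 29315586/56241575 ≠ 1/8
b·Ac²: (-814688/182222703)·243/25 + 153780/2249663·(-3699/8000) = -1039179/13844080 ≠ 1/12
b·A²c: 153780/2249663·(-27/5) = -830412/2249663 ≠ 1/24

3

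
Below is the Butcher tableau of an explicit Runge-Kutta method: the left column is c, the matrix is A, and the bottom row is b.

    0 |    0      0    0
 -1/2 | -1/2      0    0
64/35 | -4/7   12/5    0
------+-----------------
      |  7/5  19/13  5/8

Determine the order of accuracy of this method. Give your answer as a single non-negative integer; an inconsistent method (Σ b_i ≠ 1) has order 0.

0

b = (7/5, 19/13, 5/8)
c = (0, -1/2, 64/35)
Ac = (0, 0, -6/5)
Σ b_i: 7/5·1 + 19/13·1 + 5/8·1 = 1813/520 ≠ 1 ⇒ order 0.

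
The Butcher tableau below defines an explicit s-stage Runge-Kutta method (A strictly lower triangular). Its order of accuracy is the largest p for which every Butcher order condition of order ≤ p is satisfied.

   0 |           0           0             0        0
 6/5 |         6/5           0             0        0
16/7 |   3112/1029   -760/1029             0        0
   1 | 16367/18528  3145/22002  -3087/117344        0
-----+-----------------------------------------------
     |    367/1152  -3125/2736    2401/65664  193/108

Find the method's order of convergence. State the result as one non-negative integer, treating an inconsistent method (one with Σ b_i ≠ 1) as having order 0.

b = (367/1152, -3125/2736, 2401/65664, 193/108)
c = (0, 6/5, 16/7, 1)
Ac = (0, 0, -304/343, 43/386)
Σ b_i: 367/1152·1 + (-3125/2736)·1 + 2401/65664·1 + 193/108·1 = 1 ✓
b·c: (-3125/2736)·6/5 + 2401/65664·16/7 + 193/108·1 = 1/2 ✓
b·c²: (-3125/2736)·36/25 + 2401/65664·256/49 + 193/108·1 = 1/3 ✓
b·Ac: 2401/65664·(-304/343) + 193/108·43/386 = 1/6 ✓
b·c³: (-3125/2736)·216/125 + 2401/65664·4096/343 + 193/108·1 = 1/4 ✓
b·(c∘Ac): 2401/65664·(-4864/2401) + 193/108·43/386 = 1/8 ✓
b·Ac²: 2401/65664·(-1824/1715) + 193/108·66/965 = 1/12 ✓
b·A²c: 193/108·9/386 = 1/24 ✓; 4 stages ⇒ order 4.

4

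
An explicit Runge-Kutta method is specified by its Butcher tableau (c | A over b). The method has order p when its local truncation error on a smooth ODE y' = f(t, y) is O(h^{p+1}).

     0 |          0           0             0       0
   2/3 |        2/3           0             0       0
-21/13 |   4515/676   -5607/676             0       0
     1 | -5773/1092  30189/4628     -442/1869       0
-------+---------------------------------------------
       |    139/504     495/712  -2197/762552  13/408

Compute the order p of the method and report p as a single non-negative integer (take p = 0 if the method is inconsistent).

b = (139/504, 495/712, -2197/762552, 13/408)
c = (0, 2/3, -21/13, 1)
Ac = (0, 0, -1869/338, 123/26)
Σ b_i: 139/504·1 + 495/712·1 + (-2197/762552)·1 + 13/408·1 = 1 ✓
b·c: 495/712·2/3 + (-2197/762552)·(-21/13) + 13/408·1 = 1/2 ✓
b·c²: 495/712·4/9 + (-2197/762552)·441/169 + 13/408·1 = 1/3 ✓
b·Ac: (-2197/762552)·(-1869/338) + 13/408·123/26 = 1/6 ✓
b·c³: 495/712·8/27 + (-2197/762552)·(-9261/2197) + 13/408·1 = 1/4 ✓
b·(c∘Ac): (-2197/762552)·39249/4394 + 13/408·123/26 = 1/8 ✓
b·Ac²: (-2197/762552)·(-623/169) + 13/408·89/39 = 1/12 ✓
b·A²c: 13/408·17/13 = 1/24 ✓; 4 stages ⇒ order 4.

4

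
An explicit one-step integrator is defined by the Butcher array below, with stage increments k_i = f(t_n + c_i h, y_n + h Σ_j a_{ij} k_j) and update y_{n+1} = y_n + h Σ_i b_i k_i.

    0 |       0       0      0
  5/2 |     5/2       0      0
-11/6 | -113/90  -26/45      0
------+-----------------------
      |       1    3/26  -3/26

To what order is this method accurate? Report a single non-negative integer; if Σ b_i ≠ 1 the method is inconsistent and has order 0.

3

b = (1, 3/26, -3/26)
c = (0, 5/2, -11/6)
Ac = (0, 0, -13/9)
Σ b_i: 1·1 + 3/26·1 + (-3/26)·1 = 1 ✓
b·c: 3/26·5/2 + (-3/26)·(-11/6) = 1/2 ✓
b·c²: 3/26·25/4 + (-3/26)·121/36 = 1/3 ✓
b·Ac: (-3/26)·(-13/9) = 1/6 ✓; 3 stages ⇒ order 3.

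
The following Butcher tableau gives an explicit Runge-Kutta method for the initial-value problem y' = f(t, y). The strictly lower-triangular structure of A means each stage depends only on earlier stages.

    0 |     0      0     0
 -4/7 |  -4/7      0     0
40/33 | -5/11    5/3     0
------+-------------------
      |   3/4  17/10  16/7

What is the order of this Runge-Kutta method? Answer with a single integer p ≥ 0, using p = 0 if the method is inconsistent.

b = (3/4, 17/10, 16/7)
c = (0, -4/7, 40/33)
Ac = (0, 0, -20/21)
Σ b_i: 3/4·1 + 17/10·1 + 16/7·1 = 663/140 ≠ 1 ⇒ order 0.

0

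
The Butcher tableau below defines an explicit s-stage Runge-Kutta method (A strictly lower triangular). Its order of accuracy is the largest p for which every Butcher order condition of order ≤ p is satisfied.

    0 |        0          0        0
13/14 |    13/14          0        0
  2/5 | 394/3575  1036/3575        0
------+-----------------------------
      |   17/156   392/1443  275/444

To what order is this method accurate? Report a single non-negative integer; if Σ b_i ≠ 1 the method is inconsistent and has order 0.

3

b = (17/156, 392/1443, 275/444)
c = (0, 13/14, 2/5)
Ac = (0, 0, 74/275)
Σ b_i: 17/156·1 + 392/1443·1 + 275/444·1 = 1 ✓
b·c: 392/1443·13/14 + 275/444·2/5 = 1/2 ✓
b·c²: 392/1443·169/196 + 275/444·4/25 = 1/3 ✓
b·Ac: 275/444·74/275 = 1/6 ✓; 3 stages ⇒ order 3.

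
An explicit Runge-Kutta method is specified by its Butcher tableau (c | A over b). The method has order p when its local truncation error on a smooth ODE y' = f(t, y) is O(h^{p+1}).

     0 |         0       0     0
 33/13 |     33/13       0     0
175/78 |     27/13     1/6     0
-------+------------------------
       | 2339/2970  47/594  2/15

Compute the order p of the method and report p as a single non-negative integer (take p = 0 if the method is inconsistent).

b = (2339/2970, 47/594, 2/15)
c = (0, 33/13, 175/78)
Ac = (0, 0, 11/26)
Σ b_i: 2339/2970·1 + 47/594·1 + 2/15·1 = 1 ✓
b·c: 47/594·33/13 + 2/15·175/78 = 1/2 ✓
b·c²: 47/594·1089/169 + 2/15·30625/6084 = 5389/4563 ≠ 1/3 ⇒ order 2.
b·Ac: 2/15·11/26 = 11/195 ≠ 1/6

2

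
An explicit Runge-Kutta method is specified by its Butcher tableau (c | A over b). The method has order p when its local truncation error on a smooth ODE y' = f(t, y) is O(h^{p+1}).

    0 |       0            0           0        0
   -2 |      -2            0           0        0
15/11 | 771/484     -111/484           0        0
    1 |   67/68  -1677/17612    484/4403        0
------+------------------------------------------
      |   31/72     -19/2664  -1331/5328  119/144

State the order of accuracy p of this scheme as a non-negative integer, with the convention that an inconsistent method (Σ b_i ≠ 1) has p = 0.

b = (31/72, -19/2664, -1331/5328, 119/144)
c = (0, -2, 15/11, 1)
Ac = (0, 0, 111/242, 81/238)
Σ b_i: 31/72·1 + (-19/2664)·1 + (-1331/5328)·1 + 119/144·1 = 1 ✓
b·c: (-19/2664)·(-2) + (-1331/5328)·15/11 + 119/144·1 = 1/2 ✓
b·c²: (-19/2664)·4 + (-1331/5328)·225/121 + 119/144·1 = 1/3 ✓
b·Ac: (-1331/5328)·111/242 + 119/144·81/238 = 1/6 ✓
b·c³: (-19/2664)·(-8) + (-1331/5328)·3375/1331 + 119/144·1 = 1/4 ✓
b·(c∘Ac): (-1331/5328)·1665/2662 + 119/144·81/238 = 1/8 ✓
b·Ac²: (-1331/5328)·(-111/121) + 119/144·(-3/17) = 1/12 ✓
b·A²c: 119/144·6/119 = 1/24 ✓; 4 stages ⇒ order 4.

4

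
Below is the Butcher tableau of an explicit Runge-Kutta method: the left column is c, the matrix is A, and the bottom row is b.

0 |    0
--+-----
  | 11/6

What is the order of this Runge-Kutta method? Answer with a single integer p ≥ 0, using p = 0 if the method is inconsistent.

0

b = (11/6)
c = (0)
Σ b_i: 11/6·1 = 11/6 ≠ 1 ⇒ order 0.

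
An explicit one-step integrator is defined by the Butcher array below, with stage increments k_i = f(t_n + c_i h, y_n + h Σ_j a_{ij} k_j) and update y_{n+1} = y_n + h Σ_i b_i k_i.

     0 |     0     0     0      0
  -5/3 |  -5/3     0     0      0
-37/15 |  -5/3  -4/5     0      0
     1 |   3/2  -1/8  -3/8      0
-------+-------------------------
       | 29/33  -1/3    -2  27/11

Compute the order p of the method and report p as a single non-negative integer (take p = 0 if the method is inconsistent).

1

b = (29/33, -1/3, -2, 27/11)
c = (0, -5/3, -37/15, 1)
Ac = (0, 0, 4/3, 17/15)
Σ b_i: 29/33·1 + (-1/3)·1 + (-2)·1 + 27/11·1 = 1 ✓
b·c: (-1/3)·(-5/3) + (-2)·(-37/15) + 27/11·1 = 3932/495 ≠ 1/2 ⇒ order 1.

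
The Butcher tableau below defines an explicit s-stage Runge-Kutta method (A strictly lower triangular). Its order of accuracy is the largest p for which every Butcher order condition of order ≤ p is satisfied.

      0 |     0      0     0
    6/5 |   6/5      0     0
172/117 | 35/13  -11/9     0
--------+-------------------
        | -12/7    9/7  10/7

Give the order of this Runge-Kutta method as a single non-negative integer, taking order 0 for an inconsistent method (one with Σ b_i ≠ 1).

b = (-12/7, 9/7, 10/7)
c = (0, 6/5, 172/117)
Ac = (0, 0, -22/15)
Σ b_i: (-12/7)·1 + 9/7·1 + 10/7·1 = 1 ✓
b·c: 9/7·6/5 + 10/7·172/117 = 14918/4095 ≠ 1/2 ⇒ order 1.

1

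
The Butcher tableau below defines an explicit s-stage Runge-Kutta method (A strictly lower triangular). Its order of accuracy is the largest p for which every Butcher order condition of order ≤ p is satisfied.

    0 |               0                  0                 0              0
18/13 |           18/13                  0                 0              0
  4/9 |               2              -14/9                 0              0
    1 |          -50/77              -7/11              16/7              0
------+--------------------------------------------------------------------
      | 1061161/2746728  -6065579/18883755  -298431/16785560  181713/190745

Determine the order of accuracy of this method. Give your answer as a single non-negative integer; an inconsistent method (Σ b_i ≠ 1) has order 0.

b = (1061161/2746728, -6065579/18883755, -298431/16785560, 181713/190745)
c = (0, 18/13, 4/9, 1)
Ac = (0, 0, -28/13, 1214/9009)
Σ b_i: 1061161/2746728·1 + (-6065579/18883755)·1 + (-298431/16785560)·1 + 181713/190745·1 = 1 ✓
b·c: (-6065579/18883755)·18/13 + (-298431/16785560)·4/9 + 181713/190745·1 = 1/2 ✓
b·c²: (-6065579/18883755)·324/169 + (-298431/16785560)·16/81 + 181713/190745·1 = 1/3 ✓
b·Ac: (-298431/16785560)·(-28/13) + 181713/190745·1214/9009 = 1/6 ✓
b·c³: (-6065579/18883755)·5832/2197 + (-298431/16785560)·64/729 + 181713/190745·1 = 1318099/13390299 ≠ 1/4 ⇒ order 3.
b·(c∘Ac): (-298431/16785560)·(-112/117) + 181713/190745·1214/9009 = 2379484/16365921 ≠ 1/8
b·Ac²: (-298431/16785560)·(-504/169) + 181713/190745·(-810052/1054053) = -9093355/13390299 ≠ 1/12
b·A²c: 181713/190745·(-64/13) = -11629632/2479685 ≠ 1/24

3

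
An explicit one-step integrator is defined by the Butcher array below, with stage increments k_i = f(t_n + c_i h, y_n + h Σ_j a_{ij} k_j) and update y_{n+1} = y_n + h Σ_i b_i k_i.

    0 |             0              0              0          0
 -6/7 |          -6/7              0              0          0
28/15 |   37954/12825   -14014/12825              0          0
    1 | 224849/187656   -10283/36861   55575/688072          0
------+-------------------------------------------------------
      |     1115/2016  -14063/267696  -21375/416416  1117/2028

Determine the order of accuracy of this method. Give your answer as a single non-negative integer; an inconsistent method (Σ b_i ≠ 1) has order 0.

b = (1115/2016, -14063/267696, -21375/416416, 1117/2028)
c = (0, -6/7, 28/15, 1)
Ac = (0, 0, 4004/4275, 871/2234)
Σ b_i: 1115/2016·1 + (-14063/267696)·1 + (-21375/416416)·1 + 1117/2028·1 = 1 ✓
b·c: (-14063/267696)·(-6/7) + (-21375/416416)·28/15 + 1117/2028·1 = 1/2 ✓
b·c²: (-14063/267696)·36/49 + (-21375/416416)·784/225 + 1117/2028·1 = 1/3 ✓
b·Ac: (-21375/416416)·4004/4275 + 1117/2028·871/2234 = 1/6 ✓
b·c³: (-14063/267696)·(-216/343) + (-21375/416416)·21952/3375 + 1117/2028·1 = 1/4 ✓
b·(c∘Ac): (-21375/416416)·112112/64125 + 1117/2028·871/2234 = 1/8 ✓
b·Ac²: (-21375/416416)·(-1144/1425) + 1117/2028·598/7819 = 1/12 ✓
b·A²c: 1117/2028·169/2234 = 1/24 ✓; 4 stages ⇒ order 4.

4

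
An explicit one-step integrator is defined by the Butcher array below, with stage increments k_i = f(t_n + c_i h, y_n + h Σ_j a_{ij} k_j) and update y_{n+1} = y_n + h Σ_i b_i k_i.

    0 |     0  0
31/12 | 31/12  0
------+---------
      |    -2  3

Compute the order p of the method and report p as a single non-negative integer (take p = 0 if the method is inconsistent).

1

b = (-2, 3)
c = (0, 31/12)
Σ b_i: (-2)·1 + 3·1 = 1 ✓
b·c: 3·31/12 = 31/4 ≠ 1/2 ⇒ order 1.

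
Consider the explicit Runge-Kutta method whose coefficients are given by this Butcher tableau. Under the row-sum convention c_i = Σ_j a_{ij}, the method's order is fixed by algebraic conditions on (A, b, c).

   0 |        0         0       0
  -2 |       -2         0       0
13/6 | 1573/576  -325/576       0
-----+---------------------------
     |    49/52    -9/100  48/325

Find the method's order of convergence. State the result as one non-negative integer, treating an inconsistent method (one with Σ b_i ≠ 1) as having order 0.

b = (49/52, -9/100, 48/325)
c = (0, -2, 13/6)
Ac = (0, 0, 325/288)
Σ b_i: 49/52·1 + (-9/100)·1 + 48/325·1 = 1 ✓
b·c: (-9/100)·(-2) + 48/325·13/6 = 1/2 ✓
b·c²: (-9/100)·4 + 48/325·169/36 = 1/3 ✓
b·Ac: 48/325·325/288 = 1/6 ✓; 3 stages ⇒ order 3.

3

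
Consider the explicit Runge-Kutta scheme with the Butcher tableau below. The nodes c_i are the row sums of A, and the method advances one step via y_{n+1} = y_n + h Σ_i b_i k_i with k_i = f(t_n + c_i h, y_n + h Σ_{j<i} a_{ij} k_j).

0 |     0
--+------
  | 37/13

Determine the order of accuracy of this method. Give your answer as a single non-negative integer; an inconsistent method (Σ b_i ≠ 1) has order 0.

0

b = (37/13)
c = (0)
Σ b_i: 37/13·1 = 37/13 ≠ 1 ⇒ order 0.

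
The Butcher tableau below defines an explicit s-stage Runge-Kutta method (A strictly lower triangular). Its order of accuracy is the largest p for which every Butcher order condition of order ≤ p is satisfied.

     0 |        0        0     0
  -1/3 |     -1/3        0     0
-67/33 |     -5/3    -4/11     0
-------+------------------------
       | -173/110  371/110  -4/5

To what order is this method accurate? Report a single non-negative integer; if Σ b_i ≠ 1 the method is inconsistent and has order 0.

2

b = (-173/110, 371/110, -4/5)
c = (0, -1/3, -67/33)
Ac = (0, 0, 4/33)
Σ b_i: (-173/110)·1 + 371/110·1 + (-4/5)·1 = 1 ✓
b·c: 371/110·(-1/3) + (-4/5)·(-67/33) = 1/2 ✓
b·c²: 371/110·1/9 + (-4/5)·4489/1089 = -31831/10890 ≠ 1/3 ⇒ order 2.
b·Ac: (-4/5)·4/33 = -16/165 ≠ 1/6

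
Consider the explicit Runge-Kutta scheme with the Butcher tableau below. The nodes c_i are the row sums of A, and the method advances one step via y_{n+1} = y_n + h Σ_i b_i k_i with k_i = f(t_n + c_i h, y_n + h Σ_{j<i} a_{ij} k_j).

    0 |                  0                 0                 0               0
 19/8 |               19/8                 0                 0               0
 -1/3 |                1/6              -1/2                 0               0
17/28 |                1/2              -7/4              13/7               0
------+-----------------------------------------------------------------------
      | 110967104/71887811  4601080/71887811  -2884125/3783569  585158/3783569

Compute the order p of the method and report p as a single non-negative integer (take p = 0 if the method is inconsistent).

3

b = (110967104/71887811, 4601080/71887811, -2884125/3783569, 585158/3783569)
c = (0, 19/8, -1/3, 17/28)
Ac = (0, 0, -19/16, -3209/672)
Σ b_i: 110967104/71887811·1 + 4601080/71887811·1 + (-2884125/3783569)·1 + 585158/3783569·1 = 1 ✓
b·c: 4601080/71887811·19/8 + (-2884125/3783569)·(-1/3) + 585158/3783569·17/28 = 1/2 ✓
b·c²: 4601080/71887811·361/64 + (-2884125/3783569)·1/9 + 585158/3783569·289/784 = 1/3 ✓
b·Ac: (-2884125/3783569)·(-19/16) + 585158/3783569·(-3209/672) = 1/6 ✓
b·c³: 4601080/71887811·6859/512 + (-2884125/3783569)·(-1/27) + 585158/3783569·4913/21952 = 2005575817/2179335744 ≠ 1/4 ⇒ order 3.
b·(c∘Ac): (-2884125/3783569)·19/48 + 585158/3783569·(-54553/18816) = -544929463/726445248 ≠ 1/8
b·Ac²: (-2884125/3783569)·(-361/128) + 585158/3783569·(-155873/16128) = 356937293/544833936 ≠ 1/12
b·A²c: 585158/3783569·(-247/112) = -10323859/30268552 ≠ 1/24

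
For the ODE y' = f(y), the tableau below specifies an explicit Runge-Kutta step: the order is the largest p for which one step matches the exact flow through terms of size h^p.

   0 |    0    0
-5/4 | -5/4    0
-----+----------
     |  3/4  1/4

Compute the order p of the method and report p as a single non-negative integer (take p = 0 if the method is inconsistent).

1

b = (3/4, 1/4)
c = (0, -5/4)
Σ b_i: 3/4·1 + 1/4·1 = 1 ✓
b·c: 1/4·(-5/4) = -5/16 ≠ 1/2 ⇒ order 1.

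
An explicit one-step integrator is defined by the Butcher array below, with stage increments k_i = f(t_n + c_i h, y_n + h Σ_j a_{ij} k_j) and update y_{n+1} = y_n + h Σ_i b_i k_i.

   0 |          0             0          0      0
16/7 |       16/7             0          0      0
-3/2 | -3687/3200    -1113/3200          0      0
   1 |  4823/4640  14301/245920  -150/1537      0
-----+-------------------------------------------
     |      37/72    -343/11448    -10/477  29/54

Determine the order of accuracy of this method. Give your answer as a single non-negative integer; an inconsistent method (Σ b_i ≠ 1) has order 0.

b = (37/72, -343/11448, -10/477, 29/54)
c = (0, 16/7, -3/2, 1)
Ac = (0, 0, -159/200, 81/290)
Σ b_i: 37/72·1 + (-343/11448)·1 + (-10/477)·1 + 29/54·1 = 1 ✓
b·c: (-343/11448)·16/7 + (-10/477)·(-3/2) + 29/54·1 = 1/2 ✓
b·c²: (-343/11448)·256/49 + (-10/477)·9/4 + 29/54·1 = 1/3 ✓
b·Ac: (-10/477)·(-159/200) + 29/54·81/290 = 1/6 ✓
b·c³: (-343/11448)·4096/343 + (-10/477)·(-27/8) + 29/54·1 = 1/4 ✓
b·(c∘Ac): (-10/477)·477/400 + 29/54·81/290 = 1/8 ✓
b·Ac²: (-10/477)·(-318/175) + 29/54·171/2030 = 1/12 ✓
b·A²c: 29/54·9/116 = 1/24 ✓; 4 stages ⇒ order 4.

4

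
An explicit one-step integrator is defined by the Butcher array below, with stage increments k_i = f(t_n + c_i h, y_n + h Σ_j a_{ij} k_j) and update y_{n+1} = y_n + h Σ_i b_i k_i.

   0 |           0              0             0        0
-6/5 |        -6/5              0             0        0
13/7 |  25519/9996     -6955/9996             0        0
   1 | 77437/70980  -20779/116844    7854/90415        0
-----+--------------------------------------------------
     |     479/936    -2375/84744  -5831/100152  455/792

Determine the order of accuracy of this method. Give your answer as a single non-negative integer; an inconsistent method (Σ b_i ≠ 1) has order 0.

b = (479/936, -2375/84744, -5831/100152, 455/792)
c = (0, -6/5, 13/7, 1)
Ac = (0, 0, 1391/1666, 341/910)
Σ b_i: 479/936·1 + (-2375/84744)·1 + (-5831/100152)·1 + 455/792·1 = 1 ✓
b·c: (-2375/84744)·(-6/5) + (-5831/100152)·13/7 + 455/792·1 = 1/2 ✓
b·c²: (-2375/84744)·36/25 + (-5831/100152)·169/49 + 455/792·1 = 1/3 ✓
b·Ac: (-5831/100152)·1391/1666 + 455/792·341/910 = 1/6 ✓
b·c³: (-2375/84744)·(-216/125) + (-5831/100152)·2197/343 + 455/792·1 = 1/4 ✓
b·(c∘Ac): (-5831/100152)·18083/11662 + 455/792·341/910 = 1/8 ✓
b·Ac²: (-5831/100152)·(-4173/4165) + 455/792·99/2275 = 1/12 ✓
b·A²c: 455/792·33/455 = 1/24 ✓; 4 stages ⇒ order 4.

4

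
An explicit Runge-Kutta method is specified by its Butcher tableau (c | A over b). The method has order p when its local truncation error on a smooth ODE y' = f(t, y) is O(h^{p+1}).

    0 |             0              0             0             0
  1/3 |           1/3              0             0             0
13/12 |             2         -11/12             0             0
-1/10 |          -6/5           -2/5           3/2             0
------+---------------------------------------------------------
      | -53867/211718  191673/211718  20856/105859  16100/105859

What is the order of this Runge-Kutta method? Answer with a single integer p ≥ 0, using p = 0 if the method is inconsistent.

b = (-53867/211718, 191673/211718, 20856/105859, 16100/105859)
c = (0, 1/3, 13/12, -1/10)
Ac = (0, 0, -11/36, 179/120)
Σ b_i: (-53867/211718)·1 + 191673/211718·1 + 20856/105859·1 + 16100/105859·1 = 1 ✓
b·c: 191673/211718·1/3 + 20856/105859·13/12 + 16100/105859·(-1/10) = 1/2 ✓
b·c²: 191673/211718·1/9 + 20856/105859·169/144 + 16100/105859·1/100 = 1/3 ✓
b·Ac: 20856/105859·(-11/36) + 16100/105859·179/120 = 1/6 ✓
b·c³: 191673/211718·1/27 + 20856/105859·2197/1728 + 16100/105859·(-1/1000) = 832153/2931480 ≠ 1/4 ⇒ order 3.
b·(c∘Ac): 20856/105859·(-143/432) + 16100/105859·(-179/1200) = -334991/3810924 ≠ 1/8
b·Ac²: 20856/105859·(-11/108) + 16100/105859·2471/1440 = 141247/586296 ≠ 1/12
b·A²c: 16100/105859·(-11/24) = -44275/635154 ≠ 1/24

3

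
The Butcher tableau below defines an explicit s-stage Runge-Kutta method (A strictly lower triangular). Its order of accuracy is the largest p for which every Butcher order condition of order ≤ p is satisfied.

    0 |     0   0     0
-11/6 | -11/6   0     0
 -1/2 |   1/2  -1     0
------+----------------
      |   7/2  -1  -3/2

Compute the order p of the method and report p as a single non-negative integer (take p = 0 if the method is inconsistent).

b = (7/2, -1, -3/2)
c = (0, -11/6, -1/2)
Ac = (0, 0, 11/6)
Σ b_i: 7/2·1 + (-1)·1 + (-3/2)·1 = 1 ✓
b·c: (-1)·(-11/6) + (-3/2)·(-1/2) = 31/12 ≠ 1/2 ⇒ order 1.

1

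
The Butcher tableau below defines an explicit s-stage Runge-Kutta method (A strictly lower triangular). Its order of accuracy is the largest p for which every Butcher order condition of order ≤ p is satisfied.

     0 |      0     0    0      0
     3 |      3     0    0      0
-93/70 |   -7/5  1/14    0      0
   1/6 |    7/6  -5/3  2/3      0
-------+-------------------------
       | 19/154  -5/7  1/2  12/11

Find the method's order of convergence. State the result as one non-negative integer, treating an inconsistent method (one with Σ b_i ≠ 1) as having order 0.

b = (19/154, -5/7, 1/2, 12/11)
c = (0, 3, -93/70, 1/6)
Ac = (0, 0, 3/14, -206/35)
Σ b_i: 19/154·1 + (-5/7)·1 + 1/2·1 + 12/11·1 = 1 ✓
b·c: (-5/7)·3 + 1/2·(-93/70) + 12/11·1/6 = -4043/1540 ≠ 1/2 ⇒ order 1.

1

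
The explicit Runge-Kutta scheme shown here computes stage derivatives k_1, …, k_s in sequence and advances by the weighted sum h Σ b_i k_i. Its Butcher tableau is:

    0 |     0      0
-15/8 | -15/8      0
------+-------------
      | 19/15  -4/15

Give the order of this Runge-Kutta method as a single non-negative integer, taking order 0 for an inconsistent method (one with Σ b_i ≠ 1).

2

b = (19/15, -4/15)
c = (0, -15/8)
Σ b_i: 19/15·1 + (-4/15)·1 = 1 ✓
b·c: (-4/15)·(-15/8) = 1/2 ✓; 2 stages ⇒ order 2.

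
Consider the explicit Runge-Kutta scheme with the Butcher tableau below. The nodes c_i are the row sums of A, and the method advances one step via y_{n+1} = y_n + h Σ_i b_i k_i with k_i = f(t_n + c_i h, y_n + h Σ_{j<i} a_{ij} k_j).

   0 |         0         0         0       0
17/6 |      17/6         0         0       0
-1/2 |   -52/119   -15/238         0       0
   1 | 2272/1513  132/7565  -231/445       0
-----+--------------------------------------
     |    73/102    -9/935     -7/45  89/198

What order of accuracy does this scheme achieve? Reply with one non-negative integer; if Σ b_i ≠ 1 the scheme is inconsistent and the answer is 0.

4

b = (73/102, -9/935, -7/45, 89/198)
c = (0, 17/6, -1/2, 1)
Ac = (0, 0, -5/28, 55/178)
Σ b_i: 73/102·1 + (-9/935)·1 + (-7/45)·1 + 89/198·1 = 1 ✓
b·c: (-9/935)·17/6 + (-7/45)·(-1/2) + 89/198·1 = 1/2 ✓
b·c²: (-9/935)·289/36 + (-7/45)·1/4 + 89/198·1 = 1/3 ✓
b·Ac: (-7/45)·(-5/28) + 89/198·55/178 = 1/6 ✓
b·c³: (-9/935)·4913/216 + (-7/45)·(-1/8) + 89/198·1 = 1/4 ✓
b·(c∘Ac): (-7/45)·5/56 + 89/198·55/178 = 1/8 ✓
b·Ac²: (-7/45)·(-85/168) + 89/198·11/1068 = 1/12 ✓
b·A²c: 89/198·33/356 = 1/24 ✓; 4 stages ⇒ order 4.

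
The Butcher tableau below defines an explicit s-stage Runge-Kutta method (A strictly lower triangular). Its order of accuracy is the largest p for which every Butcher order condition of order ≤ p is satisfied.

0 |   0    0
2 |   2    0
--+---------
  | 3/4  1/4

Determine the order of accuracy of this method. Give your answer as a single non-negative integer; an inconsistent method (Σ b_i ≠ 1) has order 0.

b = (3/4, 1/4)
c = (0, 2)
Σ b_i: 3/4·1 + 1/4·1 = 1 ✓
b·c: 1/4·2 = 1/2 ✓; 2 stages ⇒ order 2.

2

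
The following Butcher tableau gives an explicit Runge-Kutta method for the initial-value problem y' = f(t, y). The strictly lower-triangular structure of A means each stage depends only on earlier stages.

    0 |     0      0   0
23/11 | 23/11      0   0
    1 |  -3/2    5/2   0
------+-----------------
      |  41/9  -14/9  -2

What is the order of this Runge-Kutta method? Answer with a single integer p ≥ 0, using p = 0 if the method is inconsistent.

1

b = (41/9, -14/9, -2)
c = (0, 23/11, 1)
Ac = (0, 0, 115/22)
Σ b_i: 41/9·1 + (-14/9)·1 + (-2)·1 = 1 ✓
b·c: (-14/9)·23/11 + (-2)·1 = -520/99 ≠ 1/2 ⇒ order 1.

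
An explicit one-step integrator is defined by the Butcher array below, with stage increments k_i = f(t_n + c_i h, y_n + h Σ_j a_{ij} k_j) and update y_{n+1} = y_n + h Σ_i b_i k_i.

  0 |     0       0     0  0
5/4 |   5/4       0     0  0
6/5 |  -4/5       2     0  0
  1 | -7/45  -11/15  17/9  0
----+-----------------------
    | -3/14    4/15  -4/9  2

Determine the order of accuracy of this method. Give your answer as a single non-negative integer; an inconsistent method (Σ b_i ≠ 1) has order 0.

0

b = (-3/14, 4/15, -4/9, 2)
c = (0, 5/4, 6/5, 1)
Ac = (0, 0, 5/2, 27/20)
Σ b_i: (-3/14)·1 + 4/15·1 + (-4/9)·1 + 2·1 = 1013/630 ≠ 1 ⇒ order 0.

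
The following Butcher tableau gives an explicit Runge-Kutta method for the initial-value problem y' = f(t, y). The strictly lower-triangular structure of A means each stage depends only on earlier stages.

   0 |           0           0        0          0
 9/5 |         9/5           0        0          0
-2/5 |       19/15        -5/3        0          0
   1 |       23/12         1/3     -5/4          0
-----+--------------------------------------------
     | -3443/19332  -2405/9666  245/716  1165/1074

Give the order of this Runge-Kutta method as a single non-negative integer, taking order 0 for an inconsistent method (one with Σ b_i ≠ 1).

3

b = (-3443/19332, -2405/9666, 245/716, 1165/1074)
c = (0, 9/5, -2/5, 1)
Ac = (0, 0, -3, 11/10)
Σ b_i: (-3443/19332)·1 + (-2405/9666)·1 + 245/716·1 + 1165/1074·1 = 1 ✓
b·c: (-2405/9666)·9/5 + 245/716·(-2/5) + 1165/1074·1 = 1/2 ✓
b·c²: (-2405/9666)·81/25 + 245/716·4/25 + 1165/1074·1 = 1/3 ✓
b·Ac: 245/716·(-3) + 1165/1074·11/10 = 1/6 ✓
b·c³: (-2405/9666)·729/125 + 245/716·(-8/125) + 1165/1074·1 = -5212/13425 ≠ 1/4 ⇒ order 3.
b·(c∘Ac): 245/716·6/5 + 1165/1074·11/10 = 3445/2148 ≠ 1/8
b·Ac²: 245/716·(-27/5) + 1165/1074·22/25 = -9593/10740 ≠ 1/12
b·A²c: 1165/1074·15/4 = 5825/1432 ≠ 1/24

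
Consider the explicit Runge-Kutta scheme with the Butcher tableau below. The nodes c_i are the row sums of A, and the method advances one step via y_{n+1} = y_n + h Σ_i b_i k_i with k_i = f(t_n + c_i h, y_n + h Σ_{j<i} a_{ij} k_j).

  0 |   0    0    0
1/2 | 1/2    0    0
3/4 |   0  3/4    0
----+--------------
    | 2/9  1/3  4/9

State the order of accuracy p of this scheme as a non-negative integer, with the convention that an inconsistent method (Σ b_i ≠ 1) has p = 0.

b = (2/9, 1/3, 4/9)
c = (0, 1/2, 3/4)
Ac = (0, 0, 3/8)
Σ b_i: 2/9·1 + 1/3·1 + 4/9·1 = 1 ✓
b·c: 1/3·1/2 + 4/9·3/4 = 1/2 ✓
b·c²: 1/3·1/4 + 4/9·9/16 = 1/3 ✓
b·Ac: 4/9·3/8 = 1/6 ✓; 3 stages ⇒ order 3.

3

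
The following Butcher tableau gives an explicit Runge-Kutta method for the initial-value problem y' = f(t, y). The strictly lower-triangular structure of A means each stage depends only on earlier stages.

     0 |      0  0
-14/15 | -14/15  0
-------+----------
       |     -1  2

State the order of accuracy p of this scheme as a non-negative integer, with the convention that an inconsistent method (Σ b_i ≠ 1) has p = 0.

b = (-1, 2)
c = (0, -14/15)
Σ b_i: (-1)·1 + 2·1 = 1 ✓
b·c: 2·(-14/15) = -28/15 ≠ 1/2 ⇒ order 1.

1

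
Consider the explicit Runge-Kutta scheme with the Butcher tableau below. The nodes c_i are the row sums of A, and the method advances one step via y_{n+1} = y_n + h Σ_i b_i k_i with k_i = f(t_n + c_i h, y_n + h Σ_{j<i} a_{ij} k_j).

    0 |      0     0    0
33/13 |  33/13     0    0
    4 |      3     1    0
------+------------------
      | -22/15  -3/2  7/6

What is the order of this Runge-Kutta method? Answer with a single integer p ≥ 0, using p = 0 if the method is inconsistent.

0

b = (-22/15, -3/2, 7/6)
c = (0, 33/13, 4)
Ac = (0, 0, 33/13)
Σ b_i: (-22/15)·1 + (-3/2)·1 + 7/6·1 = -9/5 ≠ 1 ⇒ order 0.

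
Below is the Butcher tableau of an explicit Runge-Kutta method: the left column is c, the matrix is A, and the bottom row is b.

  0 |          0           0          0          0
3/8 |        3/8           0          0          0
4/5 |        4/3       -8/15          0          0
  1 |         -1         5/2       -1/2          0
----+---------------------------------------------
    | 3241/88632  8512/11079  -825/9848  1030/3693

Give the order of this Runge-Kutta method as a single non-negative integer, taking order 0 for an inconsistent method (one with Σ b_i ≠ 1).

b = (3241/88632, 8512/11079, -825/9848, 1030/3693)
c = (0, 3/8, 4/5, 1)
Ac = (0, 0, -1/5, 43/80)
Σ b_i: 3241/88632·1 + 8512/11079·1 + (-825/9848)·1 + 1030/3693·1 = 1 ✓
b·c: 8512/11079·3/8 + (-825/9848)·4/5 + 1030/3693·1 = 1/2 ✓
b·c²: 8512/11079·9/64 + (-825/9848)·16/25 + 1030/3693·1 = 1/3 ✓
b·Ac: (-825/9848)·(-1/5) + 1030/3693·43/80 = 1/6 ✓
b·c³: 8512/11079·27/512 + (-825/9848)·64/125 + 1030/3693·1 = 40849/147720 ≠ 1/4 ⇒ order 3.
b·(c∘Ac): (-825/9848)·(-4/25) + 1030/3693·43/80 = 4825/29544 ≠ 1/8
b·Ac²: (-825/9848)·(-3/40) + 1030/3693·101/3200 = 4457/295440 ≠ 1/12
b·A²c: 1030/3693·1/10 = 103/3693 ≠ 1/24

3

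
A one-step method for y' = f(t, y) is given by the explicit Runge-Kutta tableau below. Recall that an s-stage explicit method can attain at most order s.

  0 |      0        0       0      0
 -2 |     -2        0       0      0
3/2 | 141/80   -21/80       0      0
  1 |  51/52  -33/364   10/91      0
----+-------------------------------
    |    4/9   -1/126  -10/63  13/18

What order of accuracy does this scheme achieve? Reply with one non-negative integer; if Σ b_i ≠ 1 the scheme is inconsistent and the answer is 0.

b = (4/9, -1/126, -10/63, 13/18)
c = (0, -2, 3/2, 1)
Ac = (0, 0, 21/40, 9/26)
Σ b_i: 4/9·1 + (-1/126)·1 + (-10/63)·1 + 13/18·1 = 1 ✓
b·c: (-1/126)·(-2) + (-10/63)·3/2 + 13/18·1 = 1/2 ✓
b·c²: (-1/126)·4 + (-10/63)·9/4 + 13/18·1 = 1/3 ✓
b·Ac: (-10/63)·21/40 + 13/18·9/26 = 1/6 ✓
b·c³: (-1/126)·(-8) + (-10/63)·27/8 + 13/18·1 = 1/4 ✓
b·(c∘Ac): (-10/63)·63/80 + 13/18·9/26 = 1/8 ✓
b·Ac²: (-10/63)·(-21/20) + 13/18·(-3/26) = 1/12 ✓
b·A²c: 13/18·3/52 = 1/24 ✓; 4 stages ⇒ order 4.

4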